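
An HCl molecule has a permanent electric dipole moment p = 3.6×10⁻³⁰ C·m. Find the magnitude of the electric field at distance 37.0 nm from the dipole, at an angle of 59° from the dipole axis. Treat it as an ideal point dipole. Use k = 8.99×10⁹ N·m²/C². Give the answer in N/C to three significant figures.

At angle θ the dipole field magnitude is E = (kp/r³)·√(1 + 3cos²θ).
kp/r³ = (8.99×10⁹)(3.60×10⁻³⁰) / (3.70×10⁻⁸)³ = 638.9 N/C.
√(1 + 3cos²59°) = √(1 + 3·0.2653) = √1.7958 ≈ 1.3401.
E ≈ 638.9 × 1.340 = 856.2 N/C.

E ≈ 856 N/C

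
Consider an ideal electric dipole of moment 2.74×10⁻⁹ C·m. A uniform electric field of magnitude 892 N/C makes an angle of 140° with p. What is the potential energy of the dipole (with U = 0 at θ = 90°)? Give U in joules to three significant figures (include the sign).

U ≈ 1.87×10⁻⁶ J

U = −p·E = −pE cosθ.
U = −(2.74×10⁻⁹)(892)·cos140° = 1.872×10⁻⁶ J.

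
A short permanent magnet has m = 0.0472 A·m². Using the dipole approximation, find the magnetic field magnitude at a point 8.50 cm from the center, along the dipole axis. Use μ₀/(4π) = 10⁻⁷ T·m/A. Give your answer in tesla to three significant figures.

B ≈ 1.54×10⁻⁵ T

On axis B = (μ₀/4π)·2m/r³.
B = 2·(10⁻⁷)·(0.0472) / (0.0850)³ = 1.537×10⁻⁵ T.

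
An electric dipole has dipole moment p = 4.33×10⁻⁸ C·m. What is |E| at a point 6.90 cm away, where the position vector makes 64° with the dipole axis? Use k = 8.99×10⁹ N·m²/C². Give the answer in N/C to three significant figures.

E ≈ 1.49×10⁶ N/C

At angle θ the dipole field magnitude is E = (kp/r³)·√(1 + 3cos²θ).
kp/r³ = (8.99×10⁹)(4.33×10⁻⁸) / (0.0690)³ = 1.185×10⁶ N/C.
√(1 + 3cos²64°) = √(1 + 3·0.1922) = √1.5765 ≈ 1.2556.
E ≈ 1.185×10⁶ × 1.256 = 1.488×10⁶ N/C.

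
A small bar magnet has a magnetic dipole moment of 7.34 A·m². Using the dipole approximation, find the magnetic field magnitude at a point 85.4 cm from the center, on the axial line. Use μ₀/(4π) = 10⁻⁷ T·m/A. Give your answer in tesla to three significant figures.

On axis B = (μ₀/4π)·2m/r³.
B = 2·(10⁻⁷)·(7.34) / (0.854)³ = 2.357×10⁻⁶ T.

B ≈ 2.36×10⁻⁶ T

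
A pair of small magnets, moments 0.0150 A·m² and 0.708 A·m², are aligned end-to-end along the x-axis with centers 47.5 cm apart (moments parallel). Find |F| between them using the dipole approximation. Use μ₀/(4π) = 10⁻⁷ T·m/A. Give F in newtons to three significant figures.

On-axis B of dipole 1: B = (μ₀/4π)·2m₁/r³. Force on dipole 2: F = m₂·dB/dr.
dB/dr = −(μ₀/4π)·6m₁/r⁴, so |F| = (μ₀/4π)·6m₁m₂/r⁴.
F = 6(10⁻⁷)(0.0150)(0.708)/(0.475)⁴ = 1.252×10⁻⁷ N.

F ≈ 1.25×10⁻⁷ N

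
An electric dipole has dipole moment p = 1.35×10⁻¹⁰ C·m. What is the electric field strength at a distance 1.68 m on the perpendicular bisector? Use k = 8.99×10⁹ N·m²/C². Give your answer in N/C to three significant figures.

E ≈ 0.256 N/C

On the perpendicular bisector E = kp/r³ (half the axial value at the same distance).
E = (8.99×10⁹)(1.35×10⁻¹⁰) / (1.68)³ = 0.2560 N/C.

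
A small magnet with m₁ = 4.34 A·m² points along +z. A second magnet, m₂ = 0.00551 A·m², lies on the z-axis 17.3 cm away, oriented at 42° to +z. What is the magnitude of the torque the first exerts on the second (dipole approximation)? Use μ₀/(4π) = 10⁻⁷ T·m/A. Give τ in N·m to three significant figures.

Dipole B is on the axis of dipole A, so B₁ there is axial: B₁ = (μ₀/4π)·2m₁/r³ along +z.
B₁ = 2(10⁻⁷)(4.34)/(0.173)³ = 1.676×10⁻⁴ T.
τ = m₂ B₁ sinθ.
τ = (0.00551)(1.676×10⁻⁴)·sin42° = 6.181×10⁻⁷ N·m.

τ ≈ 6.18×10⁻⁷ N·m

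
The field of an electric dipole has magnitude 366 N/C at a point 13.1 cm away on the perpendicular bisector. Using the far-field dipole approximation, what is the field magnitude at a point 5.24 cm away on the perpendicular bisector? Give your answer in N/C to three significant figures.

E ≈ 5720 N/C

Dipole fields scale as 1/r³ in the far field; the geometry is the same at both points.
E₂ = E₁ · (r₁/r₂)³ = 366 · (13.1/5.24)³.
(r₁/r₂)³ = (2.5)³ = 15.62.
E₂ ≈ 5719 N/C.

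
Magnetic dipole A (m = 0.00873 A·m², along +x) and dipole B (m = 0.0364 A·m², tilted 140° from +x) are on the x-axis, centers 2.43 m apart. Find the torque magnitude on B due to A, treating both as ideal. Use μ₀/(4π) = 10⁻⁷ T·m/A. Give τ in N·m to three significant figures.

τ ≈ 2.85×10⁻¹² N·m

Dipole B is on the axis of dipole A, so B₁ there is axial: B₁ = (μ₀/4π)·2m₁/r³ along +x.
B₁ = 2(10⁻⁷)(0.00873)/(2.43)³ = 1.217×10⁻¹⁰ T.
τ = m₂ B₁ sinθ.
τ = (0.0364)(1.217×10⁻¹⁰)·sin140° = 2.847×10⁻¹² N·m.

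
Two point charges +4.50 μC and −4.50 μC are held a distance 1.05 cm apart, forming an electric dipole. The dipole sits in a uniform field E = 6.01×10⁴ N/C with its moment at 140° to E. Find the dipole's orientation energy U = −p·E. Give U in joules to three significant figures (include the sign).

U ≈ 0.00218 J

Dipole moment p = qd = (4.50×10⁻⁶ C)(0.0105 m) = 4.725×10⁻⁸ C·m.
U = −p·E = −pE cosθ.
U = −(4.725×10⁻⁸)(6.01×10⁴)·cos140° = 0.002175 J.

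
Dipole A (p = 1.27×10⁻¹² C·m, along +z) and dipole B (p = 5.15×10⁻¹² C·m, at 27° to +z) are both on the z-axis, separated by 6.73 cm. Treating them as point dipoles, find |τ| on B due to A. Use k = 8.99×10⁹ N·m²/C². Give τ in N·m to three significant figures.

The second dipole sits on the axis of the first, so the field there is axial: E₁ = 2kp₁/r³ along +z.
E₁ = 2(8.99×10⁹)(1.27×10⁻¹²)/(0.0673)³ = 74.91 N/C.
Torque on the second dipole: τ = p₂ E₁ sinθ.
τ = (5.15×10⁻¹²)(74.91)·sin27° = 1.751×10⁻¹⁰ N·m.

τ ≈ 1.75×10⁻¹⁰ N·m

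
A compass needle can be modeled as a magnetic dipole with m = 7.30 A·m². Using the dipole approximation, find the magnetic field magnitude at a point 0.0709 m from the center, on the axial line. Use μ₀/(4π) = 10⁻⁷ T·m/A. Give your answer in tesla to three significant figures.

B ≈ 0.00410 T

On axis B = (μ₀/4π)·2m/r³.
B = 2·(10⁻⁷)·(7.30) / (0.0709)³ = 0.004097 T.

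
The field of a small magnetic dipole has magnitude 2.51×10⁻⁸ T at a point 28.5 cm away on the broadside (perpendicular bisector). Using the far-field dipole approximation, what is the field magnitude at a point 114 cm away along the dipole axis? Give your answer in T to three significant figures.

B ≈ 7.84×10⁻¹⁰ T

Dipole fields scale as 1/r³ in the far field.
The axial field is twice the equatorial field at the same r, so the geometry factor is 2/1.
B₂ = B₁ · (2/1) · (r₁/r₂)³ = 2.51×10⁻⁸ · 2 · (28.5/114)³.
(r₁/r₂)³ = (0.25)³ = 0.01562.
B₂ ≈ 7.844×10⁻¹⁰ T.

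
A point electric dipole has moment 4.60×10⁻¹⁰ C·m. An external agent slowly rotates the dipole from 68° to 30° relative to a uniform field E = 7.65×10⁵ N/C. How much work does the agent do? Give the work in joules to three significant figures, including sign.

W ≈ -1.73×10⁻⁴ J

W_ext = ΔU = U(θ₂) − U(θ₁) = −pE cosθ₂ − (−pE cosθ₁) = pE(cosθ₁ − cosθ₂).
W = (4.60×10⁻¹⁰)(7.65×10⁵)·(cos68° − cos30°) = (3.519×10⁻⁴)·(-0.4914) = -1.729×10⁻⁴ J.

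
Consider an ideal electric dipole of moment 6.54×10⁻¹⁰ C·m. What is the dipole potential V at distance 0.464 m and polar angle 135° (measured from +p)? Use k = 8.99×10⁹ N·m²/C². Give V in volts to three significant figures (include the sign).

V ≈ -19.3 V

The dipole potential is V = kp cosθ / r².
V = (8.99×10⁹)(6.54×10⁻¹⁰)·cos135° / (0.464)² = -19.31 V.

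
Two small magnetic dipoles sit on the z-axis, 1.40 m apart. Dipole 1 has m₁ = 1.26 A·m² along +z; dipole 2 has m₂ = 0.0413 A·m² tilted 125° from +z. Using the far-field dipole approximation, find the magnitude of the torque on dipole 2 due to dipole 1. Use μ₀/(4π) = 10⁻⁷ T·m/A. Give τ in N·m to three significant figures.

τ ≈ 3.11×10⁻⁹ N·m

Dipole B is on the axis of dipole A, so B₁ there is axial: B₁ = (μ₀/4π)·2m₁/r³ along +z.
B₁ = 2(10⁻⁷)(1.26)/(1.40)³ = 9.184×10⁻⁸ T.
τ = m₂ B₁ sinθ.
τ = (0.0413)(9.184×10⁻⁸)·sin125° = 3.107×10⁻⁹ N·m.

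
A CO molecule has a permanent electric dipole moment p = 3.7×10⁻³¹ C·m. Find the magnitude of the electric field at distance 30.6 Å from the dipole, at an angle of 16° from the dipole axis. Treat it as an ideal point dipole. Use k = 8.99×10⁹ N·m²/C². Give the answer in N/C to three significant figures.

E ≈ 2.25×10⁵ N/C

At angle θ the dipole field magnitude is E = (kp/r³)·√(1 + 3cos²θ).
kp/r³ = (8.99×10⁹)(3.70×10⁻³¹) / (3.06×10⁻⁹)³ = 1.161×10⁵ N/C.
√(1 + 3cos²16°) = √(1 + 3·0.9240) = √3.7721 ≈ 1.9422.
E ≈ 1.161×10⁵ × 1.942 = 2.255×10⁵ N/C.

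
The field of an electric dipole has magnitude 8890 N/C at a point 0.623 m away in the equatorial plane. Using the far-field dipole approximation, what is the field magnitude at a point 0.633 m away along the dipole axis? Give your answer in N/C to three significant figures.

Dipole fields scale as 1/r³ in the far field.
The axial field is twice the equatorial field at the same r, so the geometry factor is 2/1.
E₂ = E₁ · (2/1) · (r₁/r₂)³ = 8890 · 2 · (0.623/0.633)³.
(r₁/r₂)³ = (0.9842)³ = 0.9534.
E₂ ≈ 1.695×10⁴ N/C.

E ≈ 1.70×10⁴ N/C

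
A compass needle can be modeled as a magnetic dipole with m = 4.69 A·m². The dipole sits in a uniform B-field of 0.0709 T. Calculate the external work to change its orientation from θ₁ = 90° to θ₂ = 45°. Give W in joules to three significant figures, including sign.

W ≈ -0.235 J

W_ext = ΔU = −mB cosθ₂ + mB cosθ₁ = mB(cosθ₁ − cosθ₂).
W = (4.69)(0.0709)·(cos90° − cos45°) = (0.3325)·(-0.7071) = -0.2351 J.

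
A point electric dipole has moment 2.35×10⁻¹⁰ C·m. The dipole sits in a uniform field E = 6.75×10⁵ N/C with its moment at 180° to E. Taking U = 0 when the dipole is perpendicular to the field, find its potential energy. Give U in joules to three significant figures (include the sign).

U ≈ 1.59×10⁻⁴ J

U = −p·E = −pE cosθ.
U = −(2.35×10⁻¹⁰)(6.75×10⁵)·cos180° = 1.586×10⁻⁴ J.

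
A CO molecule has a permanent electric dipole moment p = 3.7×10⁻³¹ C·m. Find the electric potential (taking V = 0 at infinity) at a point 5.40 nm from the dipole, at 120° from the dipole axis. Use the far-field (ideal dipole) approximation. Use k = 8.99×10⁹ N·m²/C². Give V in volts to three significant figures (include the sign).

V ≈ -5.70×10⁻⁵ V

The dipole potential is V = kp cosθ / r².
V = (8.99×10⁹)(3.70×10⁻³¹)·cos120° / (5.40×10⁻⁹)² = -5.704×10⁻⁵ V.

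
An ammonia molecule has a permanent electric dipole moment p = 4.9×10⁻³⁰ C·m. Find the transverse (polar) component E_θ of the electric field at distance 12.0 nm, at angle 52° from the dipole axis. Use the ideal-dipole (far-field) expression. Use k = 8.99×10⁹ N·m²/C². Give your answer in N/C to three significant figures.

For a dipole, E_θ = (kp sinθ)/r³.
kp/r³ = (8.99×10⁹)(4.90×10⁻³⁰)/(1.20×10⁻⁸)³ = 2.549×10⁴ N/C.
E_θ = 2.549×10⁴·sin52° = 2.009×10⁴ N/C.

E_θ ≈ 2.01×10⁴ N/C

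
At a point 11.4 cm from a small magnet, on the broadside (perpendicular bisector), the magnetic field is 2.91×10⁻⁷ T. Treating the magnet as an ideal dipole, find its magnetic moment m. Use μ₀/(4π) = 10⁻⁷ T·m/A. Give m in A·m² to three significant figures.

m ≈ 0.00431 A·m²

In the equatorial plane B = (μ₀/4π)·m/r³, so m = Br³·4π/(μ₀).
m = (2.91×10⁻⁷)·(0.114)³ / (10⁻⁷) = 0.004311 A·m².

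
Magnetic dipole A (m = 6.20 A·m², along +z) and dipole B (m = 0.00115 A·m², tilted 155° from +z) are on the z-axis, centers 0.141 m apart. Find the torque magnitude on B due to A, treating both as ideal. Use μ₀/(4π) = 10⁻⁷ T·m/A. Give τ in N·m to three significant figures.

Dipole B is on the axis of dipole A, so B₁ there is axial: B₁ = (μ₀/4π)·2m₁/r³ along +z.
B₁ = 2(10⁻⁷)(6.20)/(0.141)³ = 4.423×10⁻⁴ T.
τ = m₂ B₁ sinθ.
τ = (0.00115)(4.423×10⁻⁴)·sin155° = 2.150×10⁻⁷ N·m.

τ ≈ 2.15×10⁻⁷ N·m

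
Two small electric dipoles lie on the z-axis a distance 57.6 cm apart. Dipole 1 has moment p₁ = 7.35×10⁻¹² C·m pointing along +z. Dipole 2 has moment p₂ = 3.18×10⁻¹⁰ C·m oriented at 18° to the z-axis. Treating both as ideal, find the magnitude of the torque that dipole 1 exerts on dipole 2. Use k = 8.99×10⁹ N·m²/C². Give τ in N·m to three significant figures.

The second dipole sits on the axis of the first, so the field there is axial: E₁ = 2kp₁/r³ along +z.
E₁ = 2(8.99×10⁹)(7.35×10⁻¹²)/(0.576)³ = 0.6915 N/C.
Torque on the second dipole: τ = p₂ E₁ sinθ.
τ = (3.18×10⁻¹⁰)(0.6915)·sin18° = 6.795×10⁻¹¹ N·m.

τ ≈ 6.80×10⁻¹¹ N·m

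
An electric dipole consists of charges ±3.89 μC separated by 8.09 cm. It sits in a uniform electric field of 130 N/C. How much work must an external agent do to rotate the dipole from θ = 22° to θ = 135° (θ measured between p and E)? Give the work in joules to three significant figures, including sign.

W ≈ 6.69×10⁻⁵ J

Dipole moment p = qd = (3.89×10⁻⁶ C)(0.0809 m) = 3.147×10⁻⁷ C·m.
W_ext = ΔU = U(θ₂) − U(θ₁) = −pE cosθ₂ − (−pE cosθ₁) = pE(cosθ₁ − cosθ₂).
W = (3.147×10⁻⁷)(130)·(cos22° − cos135°) = (4.091×10⁻⁵)·(+1.6343) = 6.686×10⁻⁵ J.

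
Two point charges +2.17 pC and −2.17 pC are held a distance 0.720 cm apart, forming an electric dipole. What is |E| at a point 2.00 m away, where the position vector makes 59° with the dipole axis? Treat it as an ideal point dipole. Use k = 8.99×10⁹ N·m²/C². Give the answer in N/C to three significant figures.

Dipole moment p = qd = (2.17×10⁻¹² C)(0.00720 m) = 1.562×10⁻¹⁴ C·m.
At angle θ the dipole field magnitude is E = (kp/r³)·√(1 + 3cos²θ).
kp/r³ = (8.99×10⁹)(1.562×10⁻¹⁴) / (2.00)³ = 1.755×10⁻⁵ N/C.
√(1 + 3cos²59°) = √(1 + 3·0.2653) = √1.7958 ≈ 1.3401.
E ≈ 1.755×10⁻⁵ × 1.340 = 2.352×10⁻⁵ N/C.

E ≈ 2.35×10⁻⁵ N/C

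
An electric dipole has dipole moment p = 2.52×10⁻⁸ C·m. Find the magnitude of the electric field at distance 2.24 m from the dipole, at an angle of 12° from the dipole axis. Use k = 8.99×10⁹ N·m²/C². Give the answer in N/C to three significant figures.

At angle θ the dipole field magnitude is E = (kp/r³)·√(1 + 3cos²θ).
kp/r³ = (8.99×10⁹)(2.52×10⁻⁸) / (2.24)³ = 20.16 N/C.
√(1 + 3cos²12°) = √(1 + 3·0.9568) = √3.8703 ≈ 1.9673.
E ≈ 20.16 × 1.967 = 39.65 N/C.

E ≈ 39.7 N/C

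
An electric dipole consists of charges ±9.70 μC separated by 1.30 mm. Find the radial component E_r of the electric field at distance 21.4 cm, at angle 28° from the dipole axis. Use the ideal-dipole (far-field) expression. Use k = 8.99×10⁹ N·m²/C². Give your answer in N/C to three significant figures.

E_r ≈ 2.04×10⁴ N/C

Dipole moment p = qd = (9.70×10⁻⁶ C)(0.00130 m) = 1.261×10⁻⁸ C·m.
For a dipole, E_r = (2kp cosθ)/r³.
kp/r³ = (8.99×10⁹)(1.261×10⁻⁸)/(0.214)³ = 1.157×10⁴ N/C.
E_r = 2·1.157×10⁴·cos28° = 2.043×10⁴ N/C.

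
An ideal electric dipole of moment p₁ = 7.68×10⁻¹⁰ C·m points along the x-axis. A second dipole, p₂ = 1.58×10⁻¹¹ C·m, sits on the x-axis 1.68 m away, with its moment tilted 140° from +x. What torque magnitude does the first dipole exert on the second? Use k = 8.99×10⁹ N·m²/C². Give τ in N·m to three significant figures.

The second dipole sits on the axis of the first, so the field there is axial: E₁ = 2kp₁/r³ along +x.
E₁ = 2(8.99×10⁹)(7.68×10⁻¹⁰)/(1.68)³ = 2.912 N/C.
Torque on the second dipole: τ = p₂ E₁ sinθ.
τ = (1.58×10⁻¹¹)(2.912)·sin140° = 2.958×10⁻¹¹ N·m.

τ ≈ 2.96×10⁻¹¹ N·m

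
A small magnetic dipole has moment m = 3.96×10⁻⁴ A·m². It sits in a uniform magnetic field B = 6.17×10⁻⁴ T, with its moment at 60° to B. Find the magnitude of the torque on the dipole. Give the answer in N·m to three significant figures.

τ ≈ 2.12×10⁻⁷ N·m

Torque on a magnetic dipole: τ = mB sinθ.
τ = (3.96×10⁻⁴)(6.17×10⁻⁴)·sin60° = 2.116×10⁻⁷ N·m.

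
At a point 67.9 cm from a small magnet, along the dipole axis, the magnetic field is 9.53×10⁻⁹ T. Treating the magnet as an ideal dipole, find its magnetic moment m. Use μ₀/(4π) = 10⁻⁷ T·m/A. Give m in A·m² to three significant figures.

On axis B = (μ₀/4π)·2m/r³, so m = Br³·4π/(μ₀·2).
m = (9.53×10⁻⁹)·(0.679)³ / (2·10⁻⁷) = 0.01492 A·m².

m ≈ 0.0149 A·m²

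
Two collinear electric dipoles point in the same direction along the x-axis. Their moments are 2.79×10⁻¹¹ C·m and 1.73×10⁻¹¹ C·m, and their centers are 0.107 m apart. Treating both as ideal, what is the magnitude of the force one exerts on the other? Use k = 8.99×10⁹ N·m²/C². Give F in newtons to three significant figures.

On-axis field of dipole 1 at distance r: E = 2kp₁/r³. Force on dipole 2 is F = p₂·dE/dr (gradient along axis).
dE/dr = −6kp₁/r⁴, so |F| = 6kp₁p₂/r⁴ (attractive for aligned moments).
F = 6(8.99×10⁹)(2.79×10⁻¹¹)(1.73×10⁻¹¹)/(0.107)⁴ = 1.986×10⁻⁷ N.

F ≈ 1.99×10⁻⁷ N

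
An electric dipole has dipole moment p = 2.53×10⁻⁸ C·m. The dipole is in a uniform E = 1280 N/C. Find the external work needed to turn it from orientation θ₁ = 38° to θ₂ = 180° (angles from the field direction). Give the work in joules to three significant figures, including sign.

W_ext = ΔU = U(θ₂) − U(θ₁) = −pE cosθ₂ − (−pE cosθ₁) = pE(cosθ₁ − cosθ₂).
W = (2.53×10⁻⁸)(1280)·(cos38° − cos180°) = (3.238×10⁻⁵)·(+1.7880) = 5.790×10⁻⁵ J.

W ≈ 5.79×10⁻⁵ J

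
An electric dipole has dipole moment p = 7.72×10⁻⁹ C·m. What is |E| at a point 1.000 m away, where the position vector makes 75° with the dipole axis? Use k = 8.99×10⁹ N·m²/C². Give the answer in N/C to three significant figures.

E ≈ 76.1 N/C

At angle θ the dipole field magnitude is E = (kp/r³)·√(1 + 3cos²θ).
kp/r³ = (8.99×10⁹)(7.72×10⁻⁹) / (1.00)³ = 69.40 N/C.
√(1 + 3cos²75°) = √(1 + 3·0.0670) = √1.2010 ≈ 1.0959.
E ≈ 69.40 × 1.096 = 76.06 N/C.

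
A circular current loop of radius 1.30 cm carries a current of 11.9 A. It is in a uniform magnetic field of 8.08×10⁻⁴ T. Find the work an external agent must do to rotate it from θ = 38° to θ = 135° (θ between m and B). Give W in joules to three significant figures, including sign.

Magnetic moment m = IA = Iπa² = (11.9)·π·(0.0130)² = 0.006318 A·m².
W_ext = ΔU = −mB cosθ₂ + mB cosθ₁ = mB(cosθ₁ − cosθ₂).
W = (0.006318)(8.08×10⁻⁴)·(cos38° − cos135°) = (5.105×10⁻⁶)·(+1.4951) = 7.632×10⁻⁶ J.

W ≈ 7.63×10⁻⁶ J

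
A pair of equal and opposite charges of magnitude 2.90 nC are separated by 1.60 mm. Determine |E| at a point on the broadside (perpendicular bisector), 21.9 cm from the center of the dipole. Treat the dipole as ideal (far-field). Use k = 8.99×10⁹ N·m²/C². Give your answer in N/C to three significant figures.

Dipole moment p = qd = (2.90×10⁻⁹ C)(0.00160 m) = 4.64×10⁻¹² C·m.
In the equatorial plane E = kp/r³.
E = (8.99×10⁹)(4.64×10⁻¹²) / (0.219)³ = 3.971 N/C.

E ≈ 3.97 N/C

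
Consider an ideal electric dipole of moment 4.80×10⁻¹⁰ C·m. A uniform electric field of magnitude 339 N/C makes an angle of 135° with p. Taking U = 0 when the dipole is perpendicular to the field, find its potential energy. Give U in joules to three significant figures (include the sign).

U ≈ 1.15×10⁻⁷ J

U = −p·E = −pE cosθ.
U = −(4.80×10⁻¹⁰)(339)·cos135° = 1.151×10⁻⁷ J.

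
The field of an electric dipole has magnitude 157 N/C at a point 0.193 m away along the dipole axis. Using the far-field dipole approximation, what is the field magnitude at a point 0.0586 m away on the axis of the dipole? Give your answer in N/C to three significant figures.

E ≈ 5610 N/C

Dipole fields scale as 1/r³ in the far field; the geometry is the same at both points.
E₂ = E₁ · (r₁/r₂)³ = 157 · (0.193/0.0586)³.
(r₁/r₂)³ = (3.294)³ = 35.73.
E₂ ≈ 5609 N/C.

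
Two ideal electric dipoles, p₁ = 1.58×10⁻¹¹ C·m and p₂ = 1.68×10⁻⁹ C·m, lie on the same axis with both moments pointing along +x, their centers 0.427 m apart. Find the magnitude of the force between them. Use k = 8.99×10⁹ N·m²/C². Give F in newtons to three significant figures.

On-axis field of dipole 1 at distance r: E = 2kp₁/r³. Force on dipole 2 is F = p₂·dE/dr (gradient along axis).
dE/dr = −6kp₁/r⁴, so |F| = 6kp₁p₂/r⁴ (attractive for aligned moments).
F = 6(8.99×10⁹)(1.58×10⁻¹¹)(1.68×10⁻⁹)/(0.427)⁴ = 4.307×10⁻⁸ N.

F ≈ 4.31×10⁻⁸ N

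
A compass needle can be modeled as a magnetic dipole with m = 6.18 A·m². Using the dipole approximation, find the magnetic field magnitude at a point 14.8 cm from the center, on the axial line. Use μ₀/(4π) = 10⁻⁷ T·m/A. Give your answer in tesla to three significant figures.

B ≈ 3.81×10⁻⁴ T

On axis B = (μ₀/4π)·2m/r³.
B = 2·(10⁻⁷)·(6.18) / (0.148)³ = 3.813×10⁻⁴ T.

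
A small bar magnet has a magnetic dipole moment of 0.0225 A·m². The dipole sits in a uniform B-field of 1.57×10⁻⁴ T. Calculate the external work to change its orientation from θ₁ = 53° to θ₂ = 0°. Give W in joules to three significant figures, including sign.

W ≈ -1.41×10⁻⁶ J

W_ext = ΔU = −mB cosθ₂ + mB cosθ₁ = mB(cosθ₁ − cosθ₂).
W = (0.0225)(1.57×10⁻⁴)·(cos53° − cos0°) = (3.532×10⁻⁶)·(-0.3982) = -1.407×10⁻⁶ J.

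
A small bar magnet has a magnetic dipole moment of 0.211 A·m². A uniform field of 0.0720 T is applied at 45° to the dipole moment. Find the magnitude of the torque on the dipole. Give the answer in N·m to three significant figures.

τ ≈ 0.0107 N·m

Torque on a magnetic dipole: τ = mB sinθ.
τ = (0.211)(0.0720)·sin45° = 0.01074 N·m.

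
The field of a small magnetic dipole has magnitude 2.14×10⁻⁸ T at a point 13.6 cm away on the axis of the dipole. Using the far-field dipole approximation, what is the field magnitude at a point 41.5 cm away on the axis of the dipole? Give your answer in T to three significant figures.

B ≈ 7.53×10⁻¹⁰ T

Dipole fields scale as 1/r³ in the far field; the geometry is the same at both points.
B₂ = B₁ · (r₁/r₂)³ = 2.14×10⁻⁸ · (13.6/41.5)³.
(r₁/r₂)³ = (0.3277)³ = 0.03519.
B₂ ≈ 7.532×10⁻¹⁰ T.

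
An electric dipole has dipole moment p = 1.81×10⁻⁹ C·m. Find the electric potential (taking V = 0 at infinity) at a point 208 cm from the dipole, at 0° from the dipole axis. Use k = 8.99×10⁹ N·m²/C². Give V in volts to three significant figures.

V ≈ 3.76 V

The dipole potential is V = kp cosθ / r².
V = (8.99×10⁹)(1.81×10⁻⁹)·cos0° / (2.08)² = 3.761 V.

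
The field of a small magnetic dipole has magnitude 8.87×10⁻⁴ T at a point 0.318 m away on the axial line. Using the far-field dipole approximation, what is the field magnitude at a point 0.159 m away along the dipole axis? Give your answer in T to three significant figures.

Dipole fields scale as 1/r³ in the far field; the geometry is the same at both points.
B₂ = B₁ · (r₁/r₂)³ = 8.87×10⁻⁴ · (0.318/0.159)³.
(r₁/r₂)³ = (2)³ = 8.
B₂ ≈ 0.007096 T.

B ≈ 0.00710 T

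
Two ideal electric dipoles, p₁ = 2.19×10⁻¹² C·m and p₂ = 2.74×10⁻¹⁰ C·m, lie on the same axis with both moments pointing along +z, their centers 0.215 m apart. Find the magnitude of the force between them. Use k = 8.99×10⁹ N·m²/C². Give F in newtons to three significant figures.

F ≈ 1.51×10⁻⁸ N

On-axis field of dipole 1 at distance r: E = 2kp₁/r³. Force on dipole 2 is F = p₂·dE/dr (gradient along axis).
dE/dr = −6kp₁/r⁴, so |F| = 6kp₁p₂/r⁴ (attractive for aligned moments).
F = 6(8.99×10⁹)(2.19×10⁻¹²)(2.74×10⁻¹⁰)/(0.215)⁴ = 1.515×10⁻⁸ N.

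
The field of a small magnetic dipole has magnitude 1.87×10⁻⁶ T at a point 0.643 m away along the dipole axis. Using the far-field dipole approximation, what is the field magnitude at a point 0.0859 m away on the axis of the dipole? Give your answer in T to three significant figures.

Dipole fields scale as 1/r³ in the far field; the geometry is the same at both points.
B₂ = B₁ · (r₁/r₂)³ = 1.87×10⁻⁶ · (0.643/0.0859)³.
(r₁/r₂)³ = (7.485)³ = 419.4.
B₂ ≈ 7.843×10⁻⁴ T.

B ≈ 7.84×10⁻⁴ T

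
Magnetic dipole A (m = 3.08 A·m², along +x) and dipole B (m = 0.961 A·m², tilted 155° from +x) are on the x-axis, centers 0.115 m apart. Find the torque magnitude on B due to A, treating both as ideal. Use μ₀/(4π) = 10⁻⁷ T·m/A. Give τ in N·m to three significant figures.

Dipole B is on the axis of dipole A, so B₁ there is axial: B₁ = (μ₀/4π)·2m₁/r³ along +x.
B₁ = 2(10⁻⁷)(3.08)/(0.115)³ = 4.050×10⁻⁴ T.
τ = m₂ B₁ sinθ.
τ = (0.961)(4.050×10⁻⁴)·sin155° = 1.645×10⁻⁴ N·m.

τ ≈ 1.64×10⁻⁴ N·m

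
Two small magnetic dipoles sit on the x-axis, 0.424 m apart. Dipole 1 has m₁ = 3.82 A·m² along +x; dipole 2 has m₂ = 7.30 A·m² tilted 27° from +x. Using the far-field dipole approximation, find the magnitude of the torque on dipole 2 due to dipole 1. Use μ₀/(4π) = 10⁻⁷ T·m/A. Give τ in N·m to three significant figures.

τ ≈ 3.32×10⁻⁵ N·m

Dipole B is on the axis of dipole A, so B₁ there is axial: B₁ = (μ₀/4π)·2m₁/r³ along +x.
B₁ = 2(10⁻⁷)(3.82)/(0.424)³ = 1.002×10⁻⁵ T.
τ = m₂ B₁ sinθ.
τ = (7.30)(1.002×10⁻⁵)·sin27° = 3.322×10⁻⁵ N·m.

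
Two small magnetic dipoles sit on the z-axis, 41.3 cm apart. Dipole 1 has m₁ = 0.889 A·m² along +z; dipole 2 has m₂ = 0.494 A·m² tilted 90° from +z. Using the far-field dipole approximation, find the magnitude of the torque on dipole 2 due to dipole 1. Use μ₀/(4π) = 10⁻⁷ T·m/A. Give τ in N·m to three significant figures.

τ ≈ 1.25×10⁻⁶ N·m

Dipole B is on the axis of dipole A, so B₁ there is axial: B₁ = (μ₀/4π)·2m₁/r³ along +z.
B₁ = 2(10⁻⁷)(0.889)/(0.413)³ = 2.524×10⁻⁶ T.
τ = m₂ B₁ sinθ.
τ = (0.494)(2.524×10⁻⁶)·sin90° = 1.247×10⁻⁶ N·m.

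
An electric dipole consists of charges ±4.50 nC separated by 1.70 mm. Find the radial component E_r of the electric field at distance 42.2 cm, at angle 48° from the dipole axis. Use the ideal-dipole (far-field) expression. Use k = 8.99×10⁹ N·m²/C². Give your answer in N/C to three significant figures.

Dipole moment p = qd = (4.50×10⁻⁹ C)(0.00170 m) = 7.65×10⁻¹² C·m.
For a dipole, E_r = (2kp cosθ)/r³.
kp/r³ = (8.99×10⁹)(7.65×10⁻¹²)/(0.422)³ = 0.9151 N/C.
E_r = 2·0.9151·cos48° = 1.225 N/C.

E_r ≈ 1.22 N/C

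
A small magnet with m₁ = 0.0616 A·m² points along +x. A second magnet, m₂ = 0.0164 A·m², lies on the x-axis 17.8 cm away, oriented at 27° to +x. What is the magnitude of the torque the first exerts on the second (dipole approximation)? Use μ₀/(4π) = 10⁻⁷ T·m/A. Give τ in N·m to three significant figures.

Dipole B is on the axis of dipole A, so B₁ there is axial: B₁ = (μ₀/4π)·2m₁/r³ along +x.
B₁ = 2(10⁻⁷)(0.0616)/(0.178)³ = 2.184×10⁻⁶ T.
τ = m₂ B₁ sinθ.
τ = (0.0164)(2.184×10⁻⁶)·sin27° = 1.626×10⁻⁸ N·m.

τ ≈ 1.63×10⁻⁸ N·m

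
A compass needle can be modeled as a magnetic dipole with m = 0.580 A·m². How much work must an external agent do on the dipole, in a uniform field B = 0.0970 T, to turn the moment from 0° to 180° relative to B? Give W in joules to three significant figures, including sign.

W ≈ 0.113 J

W_ext = ΔU = −mB cosθ₂ + mB cosθ₁ = mB(cosθ₁ − cosθ₂).
W = (0.580)(0.0970)·(cos0° − cos180°) = (0.05626)·(+2.0000) = 0.1125 J.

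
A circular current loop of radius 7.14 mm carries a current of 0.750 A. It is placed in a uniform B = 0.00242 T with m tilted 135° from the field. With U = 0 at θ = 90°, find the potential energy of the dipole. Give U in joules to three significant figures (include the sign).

Magnetic moment m = IA = Iπa² = (0.750)·π·(0.00714)² = 1.201×10⁻⁴ A·m².
U = −m·B = −mB cosθ.
U = −(1.201×10⁻⁴)(0.00242)·cos135° = 2.055×10⁻⁷ J.

U ≈ 2.06×10⁻⁷ J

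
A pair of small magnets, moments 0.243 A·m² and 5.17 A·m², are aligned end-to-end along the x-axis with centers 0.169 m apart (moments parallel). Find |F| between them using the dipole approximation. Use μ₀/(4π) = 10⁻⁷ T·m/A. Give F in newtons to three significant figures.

F ≈ 9.24×10⁻⁴ N

On-axis B of dipole 1: B = (μ₀/4π)·2m₁/r³. Force on dipole 2: F = m₂·dB/dr.
dB/dr = −(μ₀/4π)·6m₁/r⁴, so |F| = (μ₀/4π)·6m₁m₂/r⁴.
F = 6(10⁻⁷)(0.243)(5.17)/(0.169)⁴ = 9.241×10⁻⁴ N.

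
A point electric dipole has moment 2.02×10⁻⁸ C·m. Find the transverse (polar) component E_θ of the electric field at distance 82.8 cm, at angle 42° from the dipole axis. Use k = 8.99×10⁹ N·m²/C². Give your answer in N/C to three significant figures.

E_θ ≈ 214 N/C

For a dipole, E_θ = (kp sinθ)/r³.
kp/r³ = (8.99×10⁹)(2.02×10⁻⁸)/(0.828)³ = 319.9 N/C.
E_θ = 319.9·sin42° = 214.1 N/C.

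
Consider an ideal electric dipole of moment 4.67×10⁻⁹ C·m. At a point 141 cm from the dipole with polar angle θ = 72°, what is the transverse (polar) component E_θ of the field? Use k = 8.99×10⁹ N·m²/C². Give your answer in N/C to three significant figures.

E_θ ≈ 14.2 N/C

For a dipole, E_θ = (kp sinθ)/r³.
kp/r³ = (8.99×10⁹)(4.67×10⁻⁹)/(1.41)³ = 14.98 N/C.
E_θ = 14.98·sin72° = 14.24 N/C.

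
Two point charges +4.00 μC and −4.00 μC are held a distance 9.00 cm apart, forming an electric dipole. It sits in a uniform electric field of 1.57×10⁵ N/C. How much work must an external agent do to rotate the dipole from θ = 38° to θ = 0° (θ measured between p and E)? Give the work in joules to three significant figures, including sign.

Dipole moment p = qd = (4.00×10⁻⁶ C)(0.0900 m) = 3.60×10⁻⁷ C·m.
W_ext = ΔU = U(θ₂) − U(θ₁) = −pE cosθ₂ − (−pE cosθ₁) = pE(cosθ₁ − cosθ₂).
W = (3.60×10⁻⁷)(1.57×10⁵)·(cos38° − cos0°) = (0.05652)·(-0.2120) = -0.01198 J.

W ≈ -0.0120 J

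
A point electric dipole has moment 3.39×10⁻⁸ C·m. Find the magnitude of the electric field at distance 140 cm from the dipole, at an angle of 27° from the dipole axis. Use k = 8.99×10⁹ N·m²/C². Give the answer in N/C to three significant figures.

E ≈ 204 N/C

At angle θ the dipole field magnitude is E = (kp/r³)·√(1 + 3cos²θ).
kp/r³ = (8.99×10⁹)(3.39×10⁻⁸) / (1.40)³ = 111.1 N/C.
√(1 + 3cos²27°) = √(1 + 3·0.7939) = √3.3817 ≈ 1.8389.
E ≈ 111.1 × 1.839 = 204.2 N/C.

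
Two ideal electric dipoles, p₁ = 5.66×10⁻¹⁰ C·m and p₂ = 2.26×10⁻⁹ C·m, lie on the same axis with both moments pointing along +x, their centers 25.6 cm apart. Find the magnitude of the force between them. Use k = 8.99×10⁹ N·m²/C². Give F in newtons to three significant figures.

On-axis field of dipole 1 at distance r: E = 2kp₁/r³. Force on dipole 2 is F = p₂·dE/dr (gradient along axis).
dE/dr = −6kp₁/r⁴, so |F| = 6kp₁p₂/r⁴ (attractive for aligned moments).
F = 6(8.99×10⁹)(5.66×10⁻¹⁰)(2.26×10⁻⁹)/(0.256)⁴ = 1.606×10⁻⁵ N.

F ≈ 1.61×10⁻⁵ N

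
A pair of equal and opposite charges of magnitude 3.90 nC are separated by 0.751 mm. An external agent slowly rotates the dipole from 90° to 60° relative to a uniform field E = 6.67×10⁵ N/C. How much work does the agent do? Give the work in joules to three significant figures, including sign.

Dipole moment p = qd = (3.90×10⁻⁹ C)(7.51×10⁻⁴ m) = 2.929×10⁻¹² C·m.
W_ext = ΔU = U(θ₂) − U(θ₁) = −pE cosθ₂ − (−pE cosθ₁) = pE(cosθ₁ − cosθ₂).
W = (2.929×10⁻¹²)(6.67×10⁵)·(cos90° − cos60°) = (1.954×10⁻⁶)·(-0.5000) = -9.768×10⁻⁷ J.

W ≈ -9.77×10⁻⁷ J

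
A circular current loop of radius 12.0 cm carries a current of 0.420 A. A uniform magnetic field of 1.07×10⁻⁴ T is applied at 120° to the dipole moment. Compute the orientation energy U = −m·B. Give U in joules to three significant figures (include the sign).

Magnetic moment m = IA = Iπa² = (0.420)·π·(0.120)² = 0.0190 A·m².
U = −m·B = −mB cosθ.
U = −(0.0190)(1.07×10⁻⁴)·cos120° = 1.016×10⁻⁶ J.

U ≈ 1.02×10⁻⁶ J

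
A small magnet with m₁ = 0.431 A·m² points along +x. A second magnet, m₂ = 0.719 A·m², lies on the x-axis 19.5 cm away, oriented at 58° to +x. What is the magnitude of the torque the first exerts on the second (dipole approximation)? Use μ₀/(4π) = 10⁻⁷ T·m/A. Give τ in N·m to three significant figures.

τ ≈ 7.09×10⁻⁶ N·m

Dipole B is on the axis of dipole A, so B₁ there is axial: B₁ = (μ₀/4π)·2m₁/r³ along +x.
B₁ = 2(10⁻⁷)(0.431)/(0.195)³ = 1.163×10⁻⁵ T.
τ = m₂ B₁ sinθ.
τ = (0.719)(1.163×10⁻⁵)·sin58° = 7.088×10⁻⁶ N·m.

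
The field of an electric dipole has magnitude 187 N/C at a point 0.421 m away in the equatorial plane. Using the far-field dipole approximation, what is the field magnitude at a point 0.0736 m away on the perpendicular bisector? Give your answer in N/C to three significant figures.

Dipole fields scale as 1/r³ in the far field; the geometry is the same at both points.
E₂ = E₁ · (r₁/r₂)³ = 187 · (0.421/0.0736)³.
(r₁/r₂)³ = (5.72)³ = 187.2.
E₂ ≈ 3.500×10⁴ N/C.

E ≈ 3.50×10⁴ N/C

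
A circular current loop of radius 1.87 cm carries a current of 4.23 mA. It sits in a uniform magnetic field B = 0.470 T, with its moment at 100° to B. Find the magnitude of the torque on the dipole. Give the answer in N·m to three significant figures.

τ ≈ 2.15×10⁻⁶ N·m

Magnetic moment m = IA = Iπa² = (0.00423)·π·(0.0187)² = 4.647×10⁻⁶ A·m².
Torque on a magnetic dipole: τ = mB sinθ.
τ = (4.647×10⁻⁶)(0.470)·sin100° = 2.151×10⁻⁶ N·m.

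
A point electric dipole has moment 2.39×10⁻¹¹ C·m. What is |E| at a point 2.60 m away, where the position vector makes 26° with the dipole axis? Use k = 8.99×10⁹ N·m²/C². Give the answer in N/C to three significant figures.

At angle θ the dipole field magnitude is E = (kp/r³)·√(1 + 3cos²θ).
kp/r³ = (8.99×10⁹)(2.39×10⁻¹¹) / (2.60)³ = 0.01222 N/C.
√(1 + 3cos²26°) = √(1 + 3·0.8078) = √3.4235 ≈ 1.8503.
E ≈ 0.01222 × 1.850 = 0.02262 N/C.

E ≈ 0.0226 N/C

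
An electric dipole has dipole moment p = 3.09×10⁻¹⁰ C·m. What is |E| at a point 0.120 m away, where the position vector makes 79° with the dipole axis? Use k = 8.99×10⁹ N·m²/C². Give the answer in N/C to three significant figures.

At angle θ the dipole field magnitude is E = (kp/r³)·√(1 + 3cos²θ).
kp/r³ = (8.99×10⁹)(3.09×10⁻¹⁰) / (0.120)³ = 1608 N/C.
√(1 + 3cos²79°) = √(1 + 3·0.0364) = √1.1092 ≈ 1.0532.
E ≈ 1608 × 1.053 = 1693 N/C.

E ≈ 1690 N/C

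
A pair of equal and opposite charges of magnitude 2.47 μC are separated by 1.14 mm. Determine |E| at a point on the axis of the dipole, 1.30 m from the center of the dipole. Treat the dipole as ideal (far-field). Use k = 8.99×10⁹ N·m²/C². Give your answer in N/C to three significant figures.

E ≈ 23.0 N/C

Dipole moment p = qd = (2.47×10⁻⁶ C)(0.00114 m) = 2.816×10⁻⁹ C·m.
On the dipole axis E = 2kp/r³.
E = 2·(8.99×10⁹)(2.816×10⁻⁹) / (1.30)³ = 23.05 N/C.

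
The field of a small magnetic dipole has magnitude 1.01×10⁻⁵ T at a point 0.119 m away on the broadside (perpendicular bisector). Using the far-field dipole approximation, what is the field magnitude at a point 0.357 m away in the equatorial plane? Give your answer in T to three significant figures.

B ≈ 3.74×10⁻⁷ T

Dipole fields scale as 1/r³ in the far field; the geometry is the same at both points.
B₂ = B₁ · (r₁/r₂)³ = 1.01×10⁻⁵ · (0.119/0.357)³.
(r₁/r₂)³ = (0.3333)³ = 0.03704.
B₂ ≈ 3.741×10⁻⁷ T.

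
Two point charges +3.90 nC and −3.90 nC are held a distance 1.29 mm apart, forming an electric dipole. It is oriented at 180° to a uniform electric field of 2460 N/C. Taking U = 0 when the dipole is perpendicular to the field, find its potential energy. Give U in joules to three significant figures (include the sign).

Dipole moment p = qd = (3.90×10⁻⁹ C)(0.00129 m) = 5.031×10⁻¹² C·m.
U = −p·E = −pE cosθ.
U = −(5.031×10⁻¹²)(2460)·cos180° = 1.238×10⁻⁸ J.

U ≈ 1.24×10⁻⁸ J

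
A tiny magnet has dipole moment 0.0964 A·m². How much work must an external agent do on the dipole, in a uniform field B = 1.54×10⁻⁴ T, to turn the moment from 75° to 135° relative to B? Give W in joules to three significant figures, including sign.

W_ext = ΔU = −mB cosθ₂ + mB cosθ₁ = mB(cosθ₁ − cosθ₂).
W = (0.0964)(1.54×10⁻⁴)·(cos75° − cos135°) = (1.485×10⁻⁵)·(+0.9659) = 1.434×10⁻⁵ J.

W ≈ 1.43×10⁻⁵ J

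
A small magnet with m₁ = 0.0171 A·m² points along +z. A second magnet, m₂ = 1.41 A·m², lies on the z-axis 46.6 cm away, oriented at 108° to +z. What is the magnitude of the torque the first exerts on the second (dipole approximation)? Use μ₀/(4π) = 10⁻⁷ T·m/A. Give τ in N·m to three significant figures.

Dipole B is on the axis of dipole A, so B₁ there is axial: B₁ = (μ₀/4π)·2m₁/r³ along +z.
B₁ = 2(10⁻⁷)(0.0171)/(0.466)³ = 3.380×10⁻⁸ T.
τ = m₂ B₁ sinθ.
τ = (1.41)(3.380×10⁻⁸)·sin108° = 4.532×10⁻⁸ N·m.

τ ≈ 4.53×10⁻⁸ N·m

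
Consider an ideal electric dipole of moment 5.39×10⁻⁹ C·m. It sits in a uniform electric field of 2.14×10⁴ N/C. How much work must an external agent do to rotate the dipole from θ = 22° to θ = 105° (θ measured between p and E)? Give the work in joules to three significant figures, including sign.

W_ext = ΔU = U(θ₂) − U(θ₁) = −pE cosθ₂ − (−pE cosθ₁) = pE(cosθ₁ − cosθ₂).
W = (5.39×10⁻⁹)(2.14×10⁴)·(cos22° − cos105°) = (1.153×10⁻⁴)·(+1.1860) = 1.368×10⁻⁴ J.

W ≈ 1.37×10⁻⁴ J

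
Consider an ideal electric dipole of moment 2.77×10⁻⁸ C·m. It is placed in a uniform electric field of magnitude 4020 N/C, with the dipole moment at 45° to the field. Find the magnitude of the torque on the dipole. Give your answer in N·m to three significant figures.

τ ≈ 7.87×10⁻⁵ N·m

Torque on an electric dipole: τ = pE sinθ.
τ = (2.77×10⁻⁸)(4020)·sin45° = 7.874×10⁻⁵ N·m.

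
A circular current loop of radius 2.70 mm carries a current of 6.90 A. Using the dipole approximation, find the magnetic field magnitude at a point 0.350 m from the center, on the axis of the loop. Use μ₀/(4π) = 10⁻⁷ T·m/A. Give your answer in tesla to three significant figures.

Magnetic moment m = IA = Iπa² = (6.90)·π·(0.00270)² = 1.58×10⁻⁴ A·m².
On axis B = (μ₀/4π)·2m/r³.
B = 2·(10⁻⁷)·(1.58×10⁻⁴) / (0.350)³ = 7.370×10⁻¹⁰ T.

B ≈ 7.37×10⁻¹⁰ T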